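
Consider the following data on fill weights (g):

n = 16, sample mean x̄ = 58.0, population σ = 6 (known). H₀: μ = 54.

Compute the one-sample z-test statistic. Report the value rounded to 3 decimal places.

test statistic = 2.667

SE = σ/√n = 6/√16 = 1.5000
z = (x̄−μ₀)/SE = (58.0−54)/1.5000 = 2.6667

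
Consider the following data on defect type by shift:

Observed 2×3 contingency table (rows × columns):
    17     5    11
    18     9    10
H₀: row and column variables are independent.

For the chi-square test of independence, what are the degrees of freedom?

degrees of freedom = 2

df = (r−1)(c−1) = (2−1)·(3−1) = 2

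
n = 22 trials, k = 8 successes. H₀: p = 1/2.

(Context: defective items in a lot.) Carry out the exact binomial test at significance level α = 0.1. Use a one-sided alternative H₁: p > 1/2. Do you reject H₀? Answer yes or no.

reject H₀: no

Exact binomial: n=22, k=8, p₀=1/2=0.5000
P(X≥8) from Σ C(n,i)·p₀^i·(1−p₀)^(n−i)
p-value (one-sided, H₁ greater) = 0.93310
At α=0.1: p ≥ α → fail to reject H₀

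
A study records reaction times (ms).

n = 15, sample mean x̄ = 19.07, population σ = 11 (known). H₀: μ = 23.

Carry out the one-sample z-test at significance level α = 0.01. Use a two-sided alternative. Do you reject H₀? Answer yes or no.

reject H₀: no

SE = σ/√n = 11/√15 = 2.8402
z = (x̄−μ₀)/SE = (19.07−23)/2.8402 = -1.3837
p-value (two-sided) = 0.16645
At α=0.01: p ≥ α → fail to reject H₀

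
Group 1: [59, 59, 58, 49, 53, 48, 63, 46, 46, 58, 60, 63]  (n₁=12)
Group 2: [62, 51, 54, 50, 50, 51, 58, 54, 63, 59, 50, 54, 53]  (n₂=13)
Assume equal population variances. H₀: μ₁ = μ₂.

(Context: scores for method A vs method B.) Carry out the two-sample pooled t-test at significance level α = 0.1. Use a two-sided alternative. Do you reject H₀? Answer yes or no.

x̄₁=55.167, s₁=6.422, n₁=12
x̄₂=54.538, s₂=4.557, n₂=13
s_p² = [11·6.422² + 12·4.557²]/23 = 30.5608
SE = √(s_p²·(1/12+1/13)) = 2.2130
t = (55.167−54.538)/2.2130 = 0.2839
df = 23
p-value (two-sided) = 0.77905
At α=0.1: p ≥ α → fail to reject H₀

reject H₀: no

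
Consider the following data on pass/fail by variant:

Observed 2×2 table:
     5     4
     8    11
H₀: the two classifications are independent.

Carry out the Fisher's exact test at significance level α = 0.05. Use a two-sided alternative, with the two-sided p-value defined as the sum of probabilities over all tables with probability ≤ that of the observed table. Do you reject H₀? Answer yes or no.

reject H₀: no

Margins: r₁=9, r₂=19, c₁=13, c₂=15, n=28
p_obs = C(9,5)·C(19,8)/C(28,13); sum pmf over tables with pmf ≤ p_obs
p-value (two-sided) = 0.68913
At α=0.05: p ≥ α → fail to reject H₀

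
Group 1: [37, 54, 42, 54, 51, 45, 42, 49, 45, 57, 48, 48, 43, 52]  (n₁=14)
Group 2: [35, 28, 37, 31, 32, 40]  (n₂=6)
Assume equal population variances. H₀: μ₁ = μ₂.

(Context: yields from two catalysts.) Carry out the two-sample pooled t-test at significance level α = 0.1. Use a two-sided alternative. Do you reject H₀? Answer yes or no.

reject H₀: yes

x̄₁=47.643, s₁=5.638, n₁=14
x̄₂=33.833, s₂=4.355, n₂=6
s_p² = [13·5.638² + 5·4.355²]/18 = 28.2249
SE = √(s_p²·(1/14+1/6)) = 2.5923
t = (47.643−33.833)/2.5923 = 5.3271
df = 18
p-value (two-sided) = 0.00005
At α=0.1: p < α → reject H₀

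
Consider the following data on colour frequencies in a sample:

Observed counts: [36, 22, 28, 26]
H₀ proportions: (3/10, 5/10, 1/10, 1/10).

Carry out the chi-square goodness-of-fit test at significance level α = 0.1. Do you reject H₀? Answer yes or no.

reject H₀: yes

n = 112; E_i = n·p_i = [33.60, 56.00, 11.20, 11.20]
χ² = (36−33.60)²/33.60 + (22−56.00)²/56.00 + (28−11.20)²/11.20 + (26−11.20)²/11.20 = 65.5714
df = 3
p-value (upper-tail) = 0.00000
At α=0.1: p < α → reject H₀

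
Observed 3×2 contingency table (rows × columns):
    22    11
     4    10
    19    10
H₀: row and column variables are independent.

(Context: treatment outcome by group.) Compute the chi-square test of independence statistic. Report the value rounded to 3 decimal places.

Row totals [33, 14, 29], col totals [45, 31], n=76
χ² = (22−19.54)²/19.54 + (11−13.46)²/13.46 + (4−8.29)²/8.29 + (10−5.71)²/5.71 + (19−17.17)²/17.17 + (10−11.83)²/11.83 = 6.6789
df = 2

test statistic = 6.679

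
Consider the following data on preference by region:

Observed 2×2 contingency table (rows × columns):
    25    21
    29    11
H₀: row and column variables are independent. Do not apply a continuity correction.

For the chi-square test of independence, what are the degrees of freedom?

df = (r−1)(c−1) = (2−1)·(2−1) = 1

degrees of freedom = 1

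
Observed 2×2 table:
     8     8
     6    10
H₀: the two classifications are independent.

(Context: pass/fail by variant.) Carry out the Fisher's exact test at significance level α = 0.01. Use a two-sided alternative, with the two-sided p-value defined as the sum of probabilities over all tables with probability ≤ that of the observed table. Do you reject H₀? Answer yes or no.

Margins: r₁=16, r₂=16, c₁=14, c₂=18, n=32
p_obs = C(16,8)·C(16,6)/C(32,14); sum pmf over tables with pmf ≤ p_obs
p-value (two-sided) = 0.72239
At α=0.01: p ≥ α → fail to reject H₀

reject H₀: no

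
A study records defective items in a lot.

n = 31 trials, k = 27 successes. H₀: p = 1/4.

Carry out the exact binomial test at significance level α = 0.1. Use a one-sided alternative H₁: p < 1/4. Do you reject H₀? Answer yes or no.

Exact binomial: n=31, k=27, p₀=1/4=0.2500
P(X≤27) from Σ C(n,i)·p₀^i·(1−p₀)^(n−i)
p-value (one-sided, H₁ less) = 1.00000
At α=0.1: p ≥ α → fail to reject H₀

reject H₀: no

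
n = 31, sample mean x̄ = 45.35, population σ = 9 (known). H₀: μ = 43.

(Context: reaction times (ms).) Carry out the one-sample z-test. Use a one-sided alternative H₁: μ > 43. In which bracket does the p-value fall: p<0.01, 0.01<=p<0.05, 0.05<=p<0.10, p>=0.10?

p-value bracket: 0.05<=p<0.10

SE = σ/√n = 9/√31 = 1.6164
z = (x̄−μ₀)/SE = (45.35−43)/1.6164 = 1.4538
p-value (one-sided, H₁ greater) = 0.07300
→ bracket: 0.05<=p<0.10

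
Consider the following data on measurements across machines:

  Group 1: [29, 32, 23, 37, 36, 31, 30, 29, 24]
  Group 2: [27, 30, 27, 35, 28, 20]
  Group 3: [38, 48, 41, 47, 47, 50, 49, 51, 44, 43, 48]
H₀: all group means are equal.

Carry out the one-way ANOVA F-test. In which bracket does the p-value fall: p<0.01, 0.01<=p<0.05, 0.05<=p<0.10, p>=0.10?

Group means [30.11, 27.83, 46.00], grand mean 36.308
SSB = Σnᵢ(x̄ᵢ−x̄)² = 1809.816; SSW = ΣΣ(x−x̄ᵢ)² = 457.722
MSB = 1809.816/2 = 904.9081; MSW = 457.722/23 = 19.9010
F = MSB/MSW = 45.4706
df = (2, 23)
p-value (upper-tail) = 0.00000
→ bracket: p<0.01

p-value bracket: p<0.01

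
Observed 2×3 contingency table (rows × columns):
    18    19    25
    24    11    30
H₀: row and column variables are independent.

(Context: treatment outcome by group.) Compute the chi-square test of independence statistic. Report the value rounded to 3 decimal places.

test statistic = 3.376

Row totals [62, 65], col totals [42, 30, 55], n=127
χ² = (18−20.50)²/20.50 + (19−14.65)²/14.65 + (25−26.85)²/26.85 + (24−21.50)²/21.50 + (11−15.35)²/15.35 + (30−28.15)²/28.15 = 3.3760
df = 2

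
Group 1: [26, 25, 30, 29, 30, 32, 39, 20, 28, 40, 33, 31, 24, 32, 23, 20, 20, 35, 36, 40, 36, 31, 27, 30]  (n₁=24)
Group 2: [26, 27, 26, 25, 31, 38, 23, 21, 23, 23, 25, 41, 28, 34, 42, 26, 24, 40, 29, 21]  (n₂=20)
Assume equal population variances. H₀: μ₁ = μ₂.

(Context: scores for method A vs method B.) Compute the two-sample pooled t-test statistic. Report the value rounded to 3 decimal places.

x̄₁=29.875, s₁=6.031, n₁=24
x̄₂=28.650, s₂=6.753, n₂=20
s_p² = [23·6.031² + 19·6.753²]/42 = 40.5518
SE = √(s_p²·(1/24+1/20)) = 1.9280
t = (29.875−28.650)/1.9280 = 0.6354
df = 42

test statistic = 0.635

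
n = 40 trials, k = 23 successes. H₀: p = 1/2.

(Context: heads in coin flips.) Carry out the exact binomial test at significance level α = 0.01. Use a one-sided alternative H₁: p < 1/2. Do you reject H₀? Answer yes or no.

reject H₀: no

Exact binomial: n=40, k=23, p₀=1/2=0.5000
P(X≤23) from Σ C(n,i)·p₀^i·(1−p₀)^(n−i)
p-value (one-sided, H₁ less) = 0.86591
At α=0.01: p ≥ α → fail to reject H₀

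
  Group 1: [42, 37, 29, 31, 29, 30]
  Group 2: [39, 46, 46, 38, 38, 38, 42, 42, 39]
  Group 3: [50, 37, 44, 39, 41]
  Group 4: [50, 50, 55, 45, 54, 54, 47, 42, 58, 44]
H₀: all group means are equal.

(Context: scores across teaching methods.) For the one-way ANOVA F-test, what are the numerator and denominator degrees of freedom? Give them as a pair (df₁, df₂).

degrees of freedom = [3, 26]

k = 4 groups, N = 30 total
df = (k−1, N−k) = (4−1, 30−4) = (3, 26)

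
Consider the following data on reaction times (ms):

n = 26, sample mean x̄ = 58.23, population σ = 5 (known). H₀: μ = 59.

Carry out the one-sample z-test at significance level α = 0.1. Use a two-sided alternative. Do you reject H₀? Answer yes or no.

reject H₀: no

SE = σ/√n = 5/√26 = 0.9806
z = (x̄−μ₀)/SE = (58.23−59)/0.9806 = -0.7852
p-value (two-sided) = 0.43231
At α=0.1: p ≥ α → fail to reject H₀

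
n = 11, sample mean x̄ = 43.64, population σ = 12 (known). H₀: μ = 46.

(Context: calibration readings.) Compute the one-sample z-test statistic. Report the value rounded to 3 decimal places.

test statistic = -0.652

SE = σ/√n = 12/√11 = 3.6181
z = (x̄−μ₀)/SE = (43.64−46)/3.6181 = -0.6523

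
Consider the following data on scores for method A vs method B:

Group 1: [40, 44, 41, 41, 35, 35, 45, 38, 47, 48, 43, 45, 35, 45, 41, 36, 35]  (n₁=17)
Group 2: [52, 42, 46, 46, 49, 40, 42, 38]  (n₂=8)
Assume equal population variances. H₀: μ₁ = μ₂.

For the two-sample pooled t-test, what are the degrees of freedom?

degrees of freedom = 23

df = n₁ + n₂ − 2 = 17 + 8 − 2 = 23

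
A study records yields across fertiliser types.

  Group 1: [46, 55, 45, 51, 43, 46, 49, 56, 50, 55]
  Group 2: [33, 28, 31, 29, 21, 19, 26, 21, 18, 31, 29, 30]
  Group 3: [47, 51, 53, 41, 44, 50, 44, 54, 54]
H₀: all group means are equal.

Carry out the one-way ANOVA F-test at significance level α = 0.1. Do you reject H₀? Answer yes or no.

Group means [49.60, 26.33, 48.67], grand mean 40.323
SSB = Σnᵢ(x̄ᵢ−x̄)² = 3835.708; SSW = ΣΣ(x−x̄ᵢ)² = 679.067
MSB = 3835.708/2 = 1917.8538; MSW = 679.067/28 = 24.2524
F = MSB/MSW = 79.0790
df = (2, 28)
p-value (upper-tail) = 0.00000
At α=0.1: p < α → reject H₀

reject H₀: yes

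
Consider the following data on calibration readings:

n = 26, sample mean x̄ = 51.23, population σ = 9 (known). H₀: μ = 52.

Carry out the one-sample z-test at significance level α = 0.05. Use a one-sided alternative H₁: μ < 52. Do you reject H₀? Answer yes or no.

SE = σ/√n = 9/√26 = 1.7650
z = (x̄−μ₀)/SE = (51.23−52)/1.7650 = -0.4362
p-value (one-sided, H₁ less) = 0.33133
At α=0.05: p ≥ α → fail to reject H₀

reject H₀: no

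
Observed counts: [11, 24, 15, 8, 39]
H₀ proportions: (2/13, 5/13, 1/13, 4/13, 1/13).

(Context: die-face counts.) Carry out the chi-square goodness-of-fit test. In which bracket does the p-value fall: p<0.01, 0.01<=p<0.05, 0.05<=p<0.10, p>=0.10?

p-value bracket: p<0.01

n = 97; E_i = n·p_i = [14.92, 37.31, 7.46, 29.85, 7.46]
χ² = (11−14.92)²/14.92 + (24−37.31)²/37.31 + (15−7.46)²/7.46 + (8−29.85)²/29.85 + (39−7.46)²/7.46 = 162.6918
df = 4
p-value (upper-tail) = 0.00000
→ bracket: p<0.01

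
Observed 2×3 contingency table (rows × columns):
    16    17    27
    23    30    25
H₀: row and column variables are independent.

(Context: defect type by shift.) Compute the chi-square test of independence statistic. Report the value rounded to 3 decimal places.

Row totals [60, 78], col totals [39, 47, 52], n=138
χ² = (16−16.96)²/16.96 + (17−20.43)²/20.43 + (27−22.61)²/22.61 + (23−22.04)²/22.04 + (30−26.57)²/26.57 + (25−29.39)²/29.39 = 2.6259
df = 2

test statistic = 2.626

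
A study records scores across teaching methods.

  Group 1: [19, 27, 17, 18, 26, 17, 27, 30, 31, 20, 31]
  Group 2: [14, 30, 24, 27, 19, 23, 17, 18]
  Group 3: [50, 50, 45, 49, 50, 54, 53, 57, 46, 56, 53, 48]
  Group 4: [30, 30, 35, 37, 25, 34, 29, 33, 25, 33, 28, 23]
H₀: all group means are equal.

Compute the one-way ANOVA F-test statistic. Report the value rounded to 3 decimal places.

Group means [23.91, 21.50, 50.92, 30.17], grand mean 32.744
SSB = Σnᵢ(x̄ᵢ−x̄)² = 5912.694; SSW = ΣΣ(x−x̄ᵢ)² = 903.492
MSB = 5912.694/3 = 1970.8979; MSW = 903.492/39 = 23.1665
F = MSB/MSW = 85.0754
df = (3, 39)

test statistic = 85.075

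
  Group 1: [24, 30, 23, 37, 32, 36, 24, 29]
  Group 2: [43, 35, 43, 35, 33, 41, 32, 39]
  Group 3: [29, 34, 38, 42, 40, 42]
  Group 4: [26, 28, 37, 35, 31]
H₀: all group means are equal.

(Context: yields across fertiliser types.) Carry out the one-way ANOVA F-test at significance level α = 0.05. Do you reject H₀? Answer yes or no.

reject H₀: yes

Group means [29.38, 37.62, 37.50, 31.40], grand mean 34.000
SSB = Σnᵢ(x̄ᵢ−x̄)² = 383.550; SSW = ΣΣ(x−x̄ᵢ)² = 562.450
MSB = 383.550/3 = 127.8500; MSW = 562.450/23 = 24.4543
F = MSB/MSW = 5.2281
df = (3, 23)
p-value (upper-tail) = 0.00672
At α=0.05: p < α → reject H₀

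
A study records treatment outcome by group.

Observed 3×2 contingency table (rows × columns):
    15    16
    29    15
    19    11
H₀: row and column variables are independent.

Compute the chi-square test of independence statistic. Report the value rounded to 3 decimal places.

Row totals [31, 44, 30], col totals [63, 42], n=105
χ² = (15−18.60)²/18.60 + (16−12.40)²/12.40 + (29−26.40)²/26.40 + (15−17.60)²/17.60 + (19−18.00)²/18.00 + (11−12.00)²/12.00 = 2.5210
df = 2

test statistic = 2.521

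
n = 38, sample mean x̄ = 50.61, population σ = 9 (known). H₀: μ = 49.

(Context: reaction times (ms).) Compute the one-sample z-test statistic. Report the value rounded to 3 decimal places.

SE = σ/√n = 9/√38 = 1.4600
z = (x̄−μ₀)/SE = (50.61−49)/1.4600 = 1.1027

test statistic = 1.103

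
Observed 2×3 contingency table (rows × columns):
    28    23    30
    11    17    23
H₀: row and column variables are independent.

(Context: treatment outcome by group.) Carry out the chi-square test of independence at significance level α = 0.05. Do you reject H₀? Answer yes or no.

reject H₀: no

Row totals [81, 51], col totals [39, 40, 53], n=132
χ² = (28−23.93)²/23.93 + (23−24.55)²/24.55 + (30−32.52)²/32.52 + (11−15.07)²/15.07 + (17−15.45)²/15.45 + (23−20.48)²/20.48 = 2.5482
df = 2
p-value (upper-tail) = 0.27968
At α=0.05: p ≥ α → fail to reject H₀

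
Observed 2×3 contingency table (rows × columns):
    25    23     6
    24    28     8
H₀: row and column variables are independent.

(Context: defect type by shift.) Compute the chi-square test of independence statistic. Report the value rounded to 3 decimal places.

Row totals [54, 60], col totals [49, 51, 14], n=114
χ² = (25−23.21)²/23.21 + (23−24.16)²/24.16 + (6−6.63)²/6.63 + (24−25.79)²/25.79 + (28−26.84)²/26.84 + (8−7.37)²/7.37 = 0.4819
df = 2

test statistic = 0.482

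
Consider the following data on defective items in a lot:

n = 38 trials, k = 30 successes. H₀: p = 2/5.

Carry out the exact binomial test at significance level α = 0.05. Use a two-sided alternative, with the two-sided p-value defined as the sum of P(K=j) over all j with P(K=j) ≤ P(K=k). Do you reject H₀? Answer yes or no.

Exact binomial: n=38, k=30, p₀=2/5=0.4000
P(X=j) = C(n,j)·p₀^j·(1−p₀)^(n−j); p = Σ P(X=j) over j with P(X=j) ≤ P(X=30)
p-value (two-sided) = 0.00000
At α=0.05: p < α → reject H₀

reject H₀: yes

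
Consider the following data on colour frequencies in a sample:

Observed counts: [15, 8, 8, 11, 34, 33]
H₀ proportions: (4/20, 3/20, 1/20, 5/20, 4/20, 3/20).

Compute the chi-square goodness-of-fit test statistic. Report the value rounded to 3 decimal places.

n = 109; E_i = n·p_i = [21.80, 16.35, 5.45, 27.25, 21.80, 16.35]
χ² = (15−21.80)²/21.80 + (8−16.35)²/16.35 + (8−5.45)²/5.45 + (11−27.25)²/27.25 + (34−21.80)²/21.80 + (33−16.35)²/16.35 = 41.0520
df = 5

test statistic = 41.052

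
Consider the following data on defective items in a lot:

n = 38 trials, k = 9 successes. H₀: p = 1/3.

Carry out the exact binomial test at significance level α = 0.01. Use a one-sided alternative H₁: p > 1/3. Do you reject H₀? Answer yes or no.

Exact binomial: n=38, k=9, p₀=1/3=0.3333
P(X≥9) from Σ C(n,i)·p₀^i·(1−p₀)^(n−i)
p-value (one-sided, H₁ greater) = 0.92790
At α=0.01: p ≥ α → fail to reject H₀

reject H₀: no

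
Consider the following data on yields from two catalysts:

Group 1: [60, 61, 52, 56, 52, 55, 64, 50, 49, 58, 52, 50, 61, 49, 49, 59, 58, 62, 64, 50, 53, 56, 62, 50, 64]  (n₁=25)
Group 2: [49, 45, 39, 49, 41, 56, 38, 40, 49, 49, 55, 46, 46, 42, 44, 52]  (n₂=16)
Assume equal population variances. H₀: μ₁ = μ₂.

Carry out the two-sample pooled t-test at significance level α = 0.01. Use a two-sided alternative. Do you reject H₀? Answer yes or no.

x̄₁=55.840, s₁=5.383, n₁=25
x̄₂=46.250, s₂=5.459, n₂=16
s_p² = [24·5.383² + 15·5.459²]/39 = 29.2913
SE = √(s_p²·(1/25+1/16)) = 1.7327
t = (55.840−46.250)/1.7327 = 5.5346
df = 39
p-value (two-sided) = 0.00000
At α=0.01: p < α → reject H₀

reject H₀: yes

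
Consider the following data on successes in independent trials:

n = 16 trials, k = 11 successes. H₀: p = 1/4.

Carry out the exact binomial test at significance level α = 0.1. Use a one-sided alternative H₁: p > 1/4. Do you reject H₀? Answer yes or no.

reject H₀: yes

Exact binomial: n=16, k=11, p₀=1/4=0.2500
P(X≥11) from Σ C(n,i)·p₀^i·(1−p₀)^(n−i)
p-value (one-sided, H₁ greater) = 0.00029
At α=0.1: p < α → reject H₀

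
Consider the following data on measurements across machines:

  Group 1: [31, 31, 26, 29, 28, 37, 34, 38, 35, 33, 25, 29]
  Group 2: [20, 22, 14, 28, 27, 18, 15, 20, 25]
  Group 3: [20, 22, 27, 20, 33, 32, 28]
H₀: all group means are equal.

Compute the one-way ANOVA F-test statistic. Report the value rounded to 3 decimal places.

test statistic = 12.208

Group means [31.33, 21.00, 26.00], grand mean 26.679
SSB = Σnᵢ(x̄ᵢ−x̄)² = 553.440; SSW = ΣΣ(x−x̄ᵢ)² = 566.667
MSB = 553.440/2 = 276.7202; MSW = 566.667/25 = 22.6667
F = MSB/MSW = 12.2082
df = (2, 25)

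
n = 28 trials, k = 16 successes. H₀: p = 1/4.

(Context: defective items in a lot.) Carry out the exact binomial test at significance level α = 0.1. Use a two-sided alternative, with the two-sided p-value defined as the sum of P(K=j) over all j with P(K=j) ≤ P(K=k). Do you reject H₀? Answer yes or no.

Exact binomial: n=28, k=16, p₀=1/4=0.2500
P(X=j) = C(n,j)·p₀^j·(1−p₀)^(n−j); p = Σ P(X=j) over j with P(X=j) ≤ P(X=16)
p-value (two-sided) = 0.00029
At α=0.1: p < α → reject H₀

reject H₀: yes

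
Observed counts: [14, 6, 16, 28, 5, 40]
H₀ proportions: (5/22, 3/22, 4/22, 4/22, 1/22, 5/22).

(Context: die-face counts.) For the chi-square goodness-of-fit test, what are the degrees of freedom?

df = k − 1 = 6 − 1 = 5

degrees of freedom = 5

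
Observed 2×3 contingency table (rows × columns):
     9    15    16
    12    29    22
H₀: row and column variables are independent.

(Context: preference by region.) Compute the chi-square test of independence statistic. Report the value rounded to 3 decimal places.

test statistic = 0.731

Row totals [40, 63], col totals [21, 44, 38], n=103
χ² = (9−8.16)²/8.16 + (15−17.09)²/17.09 + (16−14.76)²/14.76 + (12−12.84)²/12.84 + (29−26.91)²/26.91 + (22−23.24)²/23.24 = 0.7310
df = 2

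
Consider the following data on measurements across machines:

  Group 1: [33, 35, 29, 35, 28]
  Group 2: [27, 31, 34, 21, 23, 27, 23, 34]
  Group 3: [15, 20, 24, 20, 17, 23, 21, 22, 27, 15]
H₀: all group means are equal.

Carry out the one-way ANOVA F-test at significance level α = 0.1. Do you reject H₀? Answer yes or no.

reject H₀: yes

Group means [32.00, 27.50, 20.40], grand mean 25.391
SSB = Σnᵢ(x̄ᵢ−x̄)² = 503.078; SSW = ΣΣ(x−x̄ᵢ)² = 360.400
MSB = 503.078/2 = 251.5391; MSW = 360.400/20 = 18.0200
F = MSB/MSW = 13.9589
df = (2, 20)
p-value (upper-tail) = 0.00016
At α=0.1: p < α → reject H₀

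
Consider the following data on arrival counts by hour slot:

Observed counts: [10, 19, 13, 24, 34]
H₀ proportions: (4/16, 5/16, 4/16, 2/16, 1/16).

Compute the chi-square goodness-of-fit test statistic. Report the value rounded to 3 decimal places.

test statistic = 153.352

n = 100; E_i = n·p_i = [25.00, 31.25, 25.00, 12.50, 6.25]
χ² = (10−25.00)²/25.00 + (19−31.25)²/31.25 + (13−25.00)²/25.00 + (24−12.50)²/12.50 + (34−6.25)²/6.25 = 153.3520
df = 4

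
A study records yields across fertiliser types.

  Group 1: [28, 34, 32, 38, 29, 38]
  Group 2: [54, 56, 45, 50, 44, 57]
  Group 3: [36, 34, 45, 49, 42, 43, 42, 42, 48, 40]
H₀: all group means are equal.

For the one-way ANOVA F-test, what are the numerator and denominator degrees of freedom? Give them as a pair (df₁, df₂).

degrees of freedom = [2, 19]

k = 3 groups, N = 22 total
df = (k−1, N−k) = (3−1, 22−3) = (2, 19)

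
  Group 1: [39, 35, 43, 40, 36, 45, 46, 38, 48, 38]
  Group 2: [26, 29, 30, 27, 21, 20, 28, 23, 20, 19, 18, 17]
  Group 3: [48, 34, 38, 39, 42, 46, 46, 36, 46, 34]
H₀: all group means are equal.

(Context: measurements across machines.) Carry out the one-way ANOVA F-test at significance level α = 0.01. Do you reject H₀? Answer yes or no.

reject H₀: yes

Group means [40.80, 23.17, 40.90], grand mean 34.219
SSB = Σnᵢ(x̄ᵢ−x̄)² = 2345.302; SSW = ΣΣ(x−x̄ᵢ)² = 672.167
MSB = 2345.302/2 = 1172.6510; MSW = 672.167/29 = 23.1782
F = MSB/MSW = 50.5929
df = (2, 29)
p-value (upper-tail) = 0.00000
At α=0.01: p < α → reject H₀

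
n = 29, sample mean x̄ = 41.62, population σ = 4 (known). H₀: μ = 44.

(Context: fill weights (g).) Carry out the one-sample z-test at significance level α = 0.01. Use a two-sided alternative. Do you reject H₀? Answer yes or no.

reject H₀: yes

SE = σ/√n = 4/√29 = 0.7428
z = (x̄−μ₀)/SE = (41.62−44)/0.7428 = -3.2042
p-value (two-sided) = 0.00135
At α=0.01: p < α → reject H₀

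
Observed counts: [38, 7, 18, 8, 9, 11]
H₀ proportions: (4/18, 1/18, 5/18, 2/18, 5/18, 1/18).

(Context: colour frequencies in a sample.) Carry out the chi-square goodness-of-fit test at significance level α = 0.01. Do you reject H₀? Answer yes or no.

reject H₀: yes

n = 91; E_i = n·p_i = [20.22, 5.06, 25.28, 10.11, 25.28, 5.06]
χ² = (38−20.22)²/20.22 + (7−5.06)²/5.06 + (18−25.28)²/25.28 + (8−10.11)²/10.11 + (9−25.28)²/25.28 + (11−5.06)²/5.06 = 36.3846
df = 5
p-value (upper-tail) = 0.00000
At α=0.01: p < α → reject H₀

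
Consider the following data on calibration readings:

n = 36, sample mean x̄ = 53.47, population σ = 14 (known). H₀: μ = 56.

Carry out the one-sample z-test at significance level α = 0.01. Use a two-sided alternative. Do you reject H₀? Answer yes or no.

SE = σ/√n = 14/√36 = 2.3333
z = (x̄−μ₀)/SE = (53.47−56)/2.3333 = -1.0843
p-value (two-sided) = 0.27824
At α=0.01: p ≥ α → fail to reject H₀

reject H₀: no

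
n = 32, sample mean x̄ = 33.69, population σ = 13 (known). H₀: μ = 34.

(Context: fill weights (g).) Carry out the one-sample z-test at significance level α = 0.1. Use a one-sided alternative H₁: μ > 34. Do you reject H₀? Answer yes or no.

reject H₀: no

SE = σ/√n = 13/√32 = 2.2981
z = (x̄−μ₀)/SE = (33.69−34)/2.2981 = -0.1349
p-value (one-sided, H₁ greater) = 0.55365
At α=0.1: p ≥ α → fail to reject H₀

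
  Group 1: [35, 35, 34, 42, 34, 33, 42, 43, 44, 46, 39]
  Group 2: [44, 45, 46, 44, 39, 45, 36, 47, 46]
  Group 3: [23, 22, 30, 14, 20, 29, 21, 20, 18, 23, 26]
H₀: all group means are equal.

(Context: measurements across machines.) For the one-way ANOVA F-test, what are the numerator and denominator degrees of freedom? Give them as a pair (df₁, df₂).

degrees of freedom = [2, 28]

k = 3 groups, N = 31 total
df = (k−1, N−k) = (3−1, 31−3) = (2, 28)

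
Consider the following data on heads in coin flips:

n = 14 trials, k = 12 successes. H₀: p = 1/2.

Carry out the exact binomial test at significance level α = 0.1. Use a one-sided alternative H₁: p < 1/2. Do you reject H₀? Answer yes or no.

reject H₀: no

Exact binomial: n=14, k=12, p₀=1/2=0.5000
P(X≤12) from Σ C(n,i)·p₀^i·(1−p₀)^(n−i)
p-value (one-sided, H₁ less) = 0.99908
At α=0.1: p ≥ α → fail to reject H₀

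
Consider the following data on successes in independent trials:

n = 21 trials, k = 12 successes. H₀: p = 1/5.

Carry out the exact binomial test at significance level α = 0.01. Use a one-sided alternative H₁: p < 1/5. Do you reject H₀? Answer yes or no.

Exact binomial: n=21, k=12, p₀=1/5=0.2000
P(X≤12) from Σ C(n,i)·p₀^i·(1−p₀)^(n−i)
p-value (one-sided, H₁ less) = 0.99997
At α=0.01: p ≥ α → fail to reject H₀

reject H₀: no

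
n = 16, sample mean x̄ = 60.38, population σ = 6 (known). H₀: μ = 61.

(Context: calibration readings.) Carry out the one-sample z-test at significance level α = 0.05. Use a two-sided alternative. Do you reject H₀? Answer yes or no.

SE = σ/√n = 6/√16 = 1.5000
z = (x̄−μ₀)/SE = (60.38−61)/1.5000 = -0.4133
p-value (two-sided) = 0.67936
At α=0.05: p ≥ α → fail to reject H₀

reject H₀: no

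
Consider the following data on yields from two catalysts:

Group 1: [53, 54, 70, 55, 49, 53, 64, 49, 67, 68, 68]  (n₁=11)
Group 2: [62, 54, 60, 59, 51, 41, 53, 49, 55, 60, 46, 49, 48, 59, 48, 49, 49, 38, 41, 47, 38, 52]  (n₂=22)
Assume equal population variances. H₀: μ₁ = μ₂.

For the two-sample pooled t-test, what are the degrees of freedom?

df = n₁ + n₂ − 2 = 11 + 22 − 2 = 31

degrees of freedom = 31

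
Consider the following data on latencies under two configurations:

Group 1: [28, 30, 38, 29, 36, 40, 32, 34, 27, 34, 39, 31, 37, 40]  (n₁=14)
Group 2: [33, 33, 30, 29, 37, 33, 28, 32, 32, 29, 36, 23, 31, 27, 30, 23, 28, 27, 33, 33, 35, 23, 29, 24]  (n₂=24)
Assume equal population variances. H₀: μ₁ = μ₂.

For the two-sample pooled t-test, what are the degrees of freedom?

degrees of freedom = 36

df = n₁ + n₂ − 2 = 14 + 24 − 2 = 36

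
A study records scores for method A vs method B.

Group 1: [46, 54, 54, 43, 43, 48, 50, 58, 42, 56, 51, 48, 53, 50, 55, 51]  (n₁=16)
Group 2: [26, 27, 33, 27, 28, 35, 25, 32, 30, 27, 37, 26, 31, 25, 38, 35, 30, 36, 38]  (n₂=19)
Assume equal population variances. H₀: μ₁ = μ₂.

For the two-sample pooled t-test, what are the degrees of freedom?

df = n₁ + n₂ − 2 = 16 + 19 − 2 = 33

degrees of freedom = 33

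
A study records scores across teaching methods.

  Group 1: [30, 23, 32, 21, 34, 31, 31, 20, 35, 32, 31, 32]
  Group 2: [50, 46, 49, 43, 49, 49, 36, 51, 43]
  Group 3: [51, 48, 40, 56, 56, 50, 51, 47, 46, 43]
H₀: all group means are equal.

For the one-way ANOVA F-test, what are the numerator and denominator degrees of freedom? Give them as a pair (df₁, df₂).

k = 3 groups, N = 31 total
df = (k−1, N−k) = (3−1, 31−3) = (2, 28)

degrees of freedom = [2, 28]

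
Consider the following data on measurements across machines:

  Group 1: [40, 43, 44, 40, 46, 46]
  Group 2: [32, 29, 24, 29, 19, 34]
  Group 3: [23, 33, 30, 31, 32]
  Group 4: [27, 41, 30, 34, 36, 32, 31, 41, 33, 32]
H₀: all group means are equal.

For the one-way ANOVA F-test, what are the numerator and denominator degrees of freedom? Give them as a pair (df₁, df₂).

degrees of freedom = [3, 23]

k = 4 groups, N = 27 total
df = (k−1, N−k) = (4−1, 27−4) = (3, 23)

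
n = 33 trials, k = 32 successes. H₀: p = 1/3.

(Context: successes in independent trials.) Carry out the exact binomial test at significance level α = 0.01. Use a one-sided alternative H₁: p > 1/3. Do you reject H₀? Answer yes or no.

Exact binomial: n=33, k=32, p₀=1/3=0.3333
P(X≥32) from Σ C(n,i)·p₀^i·(1−p₀)^(n−i)
p-value (one-sided, H₁ greater) = 0.00000
At α=0.01: p < α → reject H₀

reject H₀: yes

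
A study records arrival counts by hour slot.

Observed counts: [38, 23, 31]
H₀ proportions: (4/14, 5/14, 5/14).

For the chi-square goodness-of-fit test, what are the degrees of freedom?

df = k − 1 = 3 − 1 = 2

degrees of freedom = 2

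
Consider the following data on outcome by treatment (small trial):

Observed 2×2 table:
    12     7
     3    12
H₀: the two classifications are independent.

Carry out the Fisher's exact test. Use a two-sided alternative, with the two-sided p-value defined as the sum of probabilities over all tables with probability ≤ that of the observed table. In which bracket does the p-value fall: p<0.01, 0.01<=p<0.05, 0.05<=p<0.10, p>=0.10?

p-value bracket: 0.01<=p<0.05

Margins: r₁=19, r₂=15, c₁=15, c₂=19, n=34
p_obs = C(19,12)·C(15,3)/C(34,15); sum pmf over tables with pmf ≤ p_obs
p-value (two-sided) = 0.01708
→ bracket: 0.01<=p<0.05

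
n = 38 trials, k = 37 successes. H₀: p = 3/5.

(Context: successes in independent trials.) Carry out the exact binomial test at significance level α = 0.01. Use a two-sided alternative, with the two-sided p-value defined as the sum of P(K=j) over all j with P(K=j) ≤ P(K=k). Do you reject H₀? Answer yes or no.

Exact binomial: n=38, k=37, p₀=3/5=0.6000
P(X=j) = C(n,j)·p₀^j·(1−p₀)^(n−j); p = Σ P(X=j) over j with P(X=j) ≤ P(X=37)
p-value (two-sided) = 0.00000
At α=0.01: p < α → reject H₀

reject H₀: yes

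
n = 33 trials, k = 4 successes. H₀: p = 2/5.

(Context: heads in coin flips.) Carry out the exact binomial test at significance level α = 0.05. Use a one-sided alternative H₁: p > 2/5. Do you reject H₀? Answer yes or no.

reject H₀: no

Exact binomial: n=33, k=4, p₀=2/5=0.4000
P(X≥4) from Σ C(n,i)·p₀^i·(1−p₀)^(n−i)
p-value (one-sided, H₁ greater) = 0.99991
At α=0.05: p ≥ α → fail to reject H₀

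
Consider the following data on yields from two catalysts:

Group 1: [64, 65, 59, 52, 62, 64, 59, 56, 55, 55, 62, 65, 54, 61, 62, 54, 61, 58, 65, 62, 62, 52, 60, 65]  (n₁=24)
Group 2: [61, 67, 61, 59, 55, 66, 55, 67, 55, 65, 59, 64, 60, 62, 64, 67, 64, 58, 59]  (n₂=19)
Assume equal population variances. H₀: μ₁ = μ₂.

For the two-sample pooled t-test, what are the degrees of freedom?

df = n₁ + n₂ − 2 = 24 + 19 − 2 = 41

degrees of freedom = 41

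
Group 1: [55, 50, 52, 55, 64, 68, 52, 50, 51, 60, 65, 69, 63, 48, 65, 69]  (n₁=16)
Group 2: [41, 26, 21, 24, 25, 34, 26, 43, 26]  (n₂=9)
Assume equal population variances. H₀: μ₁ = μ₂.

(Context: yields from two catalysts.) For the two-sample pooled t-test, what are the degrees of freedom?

degrees of freedom = 23

df = n₁ + n₂ − 2 = 16 + 9 − 2 = 23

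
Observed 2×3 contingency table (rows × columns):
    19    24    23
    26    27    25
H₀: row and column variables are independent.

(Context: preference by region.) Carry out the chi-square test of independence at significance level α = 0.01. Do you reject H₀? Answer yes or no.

reject H₀: no

Row totals [66, 78], col totals [45, 51, 48], n=144
χ² = (19−20.62)²/20.62 + (24−23.38)²/23.38 + (23−22.00)²/22.00 + (26−24.38)²/24.38 + (27−27.62)²/27.62 + (25−26.00)²/26.00 = 0.3511
df = 2
p-value (upper-tail) = 0.83898
At α=0.01: p ≥ α → fail to reject H₀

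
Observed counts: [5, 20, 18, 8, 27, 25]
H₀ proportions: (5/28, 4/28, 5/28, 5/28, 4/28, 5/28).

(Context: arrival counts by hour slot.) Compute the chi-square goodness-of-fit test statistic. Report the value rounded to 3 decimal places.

test statistic = 30.163

n = 103; E_i = n·p_i = [18.39, 14.71, 18.39, 18.39, 14.71, 18.39]
χ² = (5−18.39)²/18.39 + (20−14.71)²/14.71 + (18−18.39)²/18.39 + (8−18.39)²/18.39 + (27−14.71)²/14.71 + (25−18.39)²/18.39 = 30.1631
df = 5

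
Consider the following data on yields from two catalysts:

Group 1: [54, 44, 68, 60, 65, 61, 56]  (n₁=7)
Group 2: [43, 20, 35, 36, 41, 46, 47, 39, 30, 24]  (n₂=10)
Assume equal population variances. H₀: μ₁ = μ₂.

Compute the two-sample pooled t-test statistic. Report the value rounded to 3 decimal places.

test statistic = 5.214

x̄₁=58.286, s₁=7.931, n₁=7
x̄₂=36.100, s₂=9.073, n₂=10
s_p² = [6·7.931² + 9·9.073²]/15 = 74.5552
SE = √(s_p²·(1/7+1/10)) = 4.2551
t = (58.286−36.100)/4.2551 = 5.2139
df = 15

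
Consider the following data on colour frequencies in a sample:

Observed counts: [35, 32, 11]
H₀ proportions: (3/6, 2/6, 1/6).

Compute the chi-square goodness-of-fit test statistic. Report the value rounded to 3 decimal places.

n = 78; E_i = n·p_i = [39.00, 26.00, 13.00]
χ² = (35−39.00)²/39.00 + (32−26.00)²/26.00 + (11−13.00)²/13.00 = 2.1026
df = 2

test statistic = 2.103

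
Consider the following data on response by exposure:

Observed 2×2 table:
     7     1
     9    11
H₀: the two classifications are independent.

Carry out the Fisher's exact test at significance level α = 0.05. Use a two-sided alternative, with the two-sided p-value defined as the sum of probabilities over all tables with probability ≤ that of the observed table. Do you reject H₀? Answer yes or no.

Margins: r₁=8, r₂=20, c₁=16, c₂=12, n=28
p_obs = C(8,7)·C(20,9)/C(28,16); sum pmf over tables with pmf ≤ p_obs
p-value (two-sided) = 0.08822
At α=0.05: p ≥ α → fail to reject H₀

reject H₀: no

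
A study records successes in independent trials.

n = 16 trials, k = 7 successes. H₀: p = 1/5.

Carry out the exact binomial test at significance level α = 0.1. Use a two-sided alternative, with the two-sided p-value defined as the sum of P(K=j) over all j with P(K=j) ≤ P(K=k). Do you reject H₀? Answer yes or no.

Exact binomial: n=16, k=7, p₀=1/5=0.2000
P(X=j) = C(n,j)·p₀^j·(1−p₀)^(n−j); p = Σ P(X=j) over j with P(X=j) ≤ P(X=7)
p-value (two-sided) = 0.02666
At α=0.1: p < α → reject H₀

reject H₀: yes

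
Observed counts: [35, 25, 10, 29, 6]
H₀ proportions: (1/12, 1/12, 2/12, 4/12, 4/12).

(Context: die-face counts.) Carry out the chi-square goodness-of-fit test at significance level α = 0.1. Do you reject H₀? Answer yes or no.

reject H₀: yes

n = 105; E_i = n·p_i = [8.75, 8.75, 17.50, 35.00, 35.00]
χ² = (35−8.75)²/8.75 + (25−8.75)²/8.75 + (10−17.50)²/17.50 + (29−35.00)²/35.00 + (6−35.00)²/35.00 = 137.2000
df = 4
p-value (upper-tail) = 0.00000
At α=0.1: p < α → reject H₀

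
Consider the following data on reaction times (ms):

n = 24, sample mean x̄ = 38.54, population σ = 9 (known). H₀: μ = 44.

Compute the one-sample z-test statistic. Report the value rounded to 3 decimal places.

test statistic = -2.972

SE = σ/√n = 9/√24 = 1.8371
z = (x̄−μ₀)/SE = (38.54−44)/1.8371 = -2.9720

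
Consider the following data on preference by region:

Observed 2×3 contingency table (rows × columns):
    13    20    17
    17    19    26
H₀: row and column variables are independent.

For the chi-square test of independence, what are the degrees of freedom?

degrees of freedom = 2

df = (r−1)(c−1) = (2−1)·(3−1) = 2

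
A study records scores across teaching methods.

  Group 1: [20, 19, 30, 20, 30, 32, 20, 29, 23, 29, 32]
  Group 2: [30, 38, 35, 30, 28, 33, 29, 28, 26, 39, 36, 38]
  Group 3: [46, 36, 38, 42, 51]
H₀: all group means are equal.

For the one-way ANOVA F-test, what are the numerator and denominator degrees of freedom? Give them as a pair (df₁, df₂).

k = 3 groups, N = 28 total
df = (k−1, N−k) = (3−1, 28−3) = (2, 25)

degrees of freedom = [2, 25]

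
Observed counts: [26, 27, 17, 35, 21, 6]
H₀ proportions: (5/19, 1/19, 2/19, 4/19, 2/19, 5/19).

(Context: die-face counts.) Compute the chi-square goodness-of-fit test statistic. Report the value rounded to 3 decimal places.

n = 132; E_i = n·p_i = [34.74, 6.95, 13.89, 27.79, 13.89, 34.74]
χ² = (26−34.74)²/34.74 + (27−6.95)²/6.95 + (17−13.89)²/13.89 + (35−27.79)²/27.79 + (21−13.89)²/13.89 + (6−34.74)²/34.74 = 90.0481
df = 5

test statistic = 90.048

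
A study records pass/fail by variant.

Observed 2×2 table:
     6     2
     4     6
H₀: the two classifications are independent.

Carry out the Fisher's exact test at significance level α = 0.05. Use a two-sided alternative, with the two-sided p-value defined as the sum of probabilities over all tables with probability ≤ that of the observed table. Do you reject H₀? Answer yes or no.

reject H₀: no

Margins: r₁=8, r₂=10, c₁=10, c₂=8, n=18
p_obs = C(8,6)·C(10,4)/C(18,10); sum pmf over tables with pmf ≤ p_obs
p-value (two-sided) = 0.18799
At α=0.05: p ≥ α → fail to reject H₀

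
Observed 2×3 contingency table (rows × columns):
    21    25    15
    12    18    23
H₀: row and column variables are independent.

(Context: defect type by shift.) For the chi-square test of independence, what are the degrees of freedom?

degrees of freedom = 2

df = (r−1)(c−1) = (2−1)·(3−1) = 2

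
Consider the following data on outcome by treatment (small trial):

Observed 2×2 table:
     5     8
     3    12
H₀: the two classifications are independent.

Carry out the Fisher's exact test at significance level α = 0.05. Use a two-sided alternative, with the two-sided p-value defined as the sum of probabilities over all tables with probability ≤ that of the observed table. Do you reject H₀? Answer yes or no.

Margins: r₁=13, r₂=15, c₁=8, c₂=20, n=28
p_obs = C(13,5)·C(15,3)/C(28,8); sum pmf over tables with pmf ≤ p_obs
p-value (two-sided) = 0.40966
At α=0.05: p ≥ α → fail to reject H₀

reject H₀: no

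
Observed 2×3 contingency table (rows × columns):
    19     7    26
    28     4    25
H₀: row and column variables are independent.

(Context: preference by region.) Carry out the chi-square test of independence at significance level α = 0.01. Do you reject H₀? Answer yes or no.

reject H₀: no

Row totals [52, 57], col totals [47, 11, 51], n=109
χ² = (19−22.42)²/22.42 + (7−5.25)²/5.25 + (26−24.33)²/24.33 + (28−24.58)²/24.58 + (4−5.75)²/5.75 + (25−26.67)²/26.67 = 2.3368
df = 2
p-value (upper-tail) = 0.31087
At α=0.01: p ≥ α → fail to reject H₀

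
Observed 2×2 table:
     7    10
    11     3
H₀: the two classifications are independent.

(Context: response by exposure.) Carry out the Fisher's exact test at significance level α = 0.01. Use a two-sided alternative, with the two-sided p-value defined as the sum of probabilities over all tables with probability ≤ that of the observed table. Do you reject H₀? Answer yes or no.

Margins: r₁=17, r₂=14, c₁=18, c₂=13, n=31
p_obs = C(17,7)·C(14,11)/C(31,18); sum pmf over tables with pmf ≤ p_obs
p-value (two-sided) = 0.06686
At α=0.01: p ≥ α → fail to reject H₀

reject H₀: no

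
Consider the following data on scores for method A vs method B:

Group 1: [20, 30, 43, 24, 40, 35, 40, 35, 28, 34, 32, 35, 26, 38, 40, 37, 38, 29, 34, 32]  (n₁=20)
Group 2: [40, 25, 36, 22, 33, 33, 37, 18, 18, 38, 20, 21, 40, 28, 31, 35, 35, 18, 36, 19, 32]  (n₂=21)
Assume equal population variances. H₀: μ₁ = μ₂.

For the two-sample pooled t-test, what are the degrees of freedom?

df = n₁ + n₂ − 2 = 20 + 21 − 2 = 39

degrees of freedom = 39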